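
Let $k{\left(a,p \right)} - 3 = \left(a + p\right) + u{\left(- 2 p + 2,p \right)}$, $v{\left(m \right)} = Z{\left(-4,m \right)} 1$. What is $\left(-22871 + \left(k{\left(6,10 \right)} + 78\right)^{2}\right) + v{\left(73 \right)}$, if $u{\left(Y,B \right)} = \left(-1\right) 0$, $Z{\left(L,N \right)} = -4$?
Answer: $-13466$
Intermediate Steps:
$u{\left(Y,B \right)} = 0$
$v{\left(m \right)} = -4$ ($v{\left(m \right)} = \left(-4\right) 1 = -4$)
$k{\left(a,p \right)} = 3 + a + p$ ($k{\left(a,p \right)} = 3 + \left(\left(a + p\right) + 0\right) = 3 + \left(a + p\right) = 3 + a + p$)
$\left(-22871 + \left(k{\left(6,10 \right)} + 78\right)^{2}\right) + v{\left(73 \right)} = \left(-22871 + \left(\left(3 + 6 + 10\right) + 78\right)^{2}\right) - 4 = \left(-22871 + \left(19 + 78\right)^{2}\right) - 4 = \left(-22871 + 97^{2}\right) - 4 = \left(-22871 + 9409\right) - 4 = -13462 - 4 = -13466$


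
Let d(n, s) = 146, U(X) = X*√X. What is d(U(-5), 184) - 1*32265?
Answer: -32119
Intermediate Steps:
U(X) = X^(3/2)
d(U(-5), 184) - 1*32265 = 146 - 1*32265 = 146 - 32265 = -32119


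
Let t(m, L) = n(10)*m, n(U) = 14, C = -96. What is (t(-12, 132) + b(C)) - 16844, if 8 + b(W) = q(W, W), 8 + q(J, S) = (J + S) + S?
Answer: -17316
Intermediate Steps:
t(m, L) = 14*m
q(J, S) = -8 + J + 2*S (q(J, S) = -8 + ((J + S) + S) = -8 + (J + 2*S) = -8 + J + 2*S)
b(W) = -16 + 3*W (b(W) = -8 + (-8 + W + 2*W) = -8 + (-8 + 3*W) = -16 + 3*W)
(t(-12, 132) + b(C)) - 16844 = (14*(-12) + (-16 + 3*(-96))) - 16844 = (-168 + (-16 - 288)) - 16844 = (-168 - 304) - 16844 = -472 - 16844 = -17316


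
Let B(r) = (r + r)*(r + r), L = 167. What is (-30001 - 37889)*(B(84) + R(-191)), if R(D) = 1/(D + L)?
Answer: -7664498125/4 ≈ -1.9161e+9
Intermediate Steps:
B(r) = 4*r**2 (B(r) = (2*r)*(2*r) = 4*r**2)
R(D) = 1/(167 + D) (R(D) = 1/(D + 167) = 1/(167 + D))
(-30001 - 37889)*(B(84) + R(-191)) = (-30001 - 37889)*(4*84**2 + 1/(167 - 191)) = -67890*(4*7056 + 1/(-24)) = -67890*(28224 - 1/24) = -67890*677375/24 = -7664498125/4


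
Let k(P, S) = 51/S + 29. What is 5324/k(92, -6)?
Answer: 10648/41 ≈ 259.71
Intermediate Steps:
k(P, S) = 29 + 51/S
5324/k(92, -6) = 5324/(29 + 51/(-6)) = 5324/(29 + 51*(-1/6)) = 5324/(29 - 17/2) = 5324/(41/2) = 5324*(2/41) = 10648/41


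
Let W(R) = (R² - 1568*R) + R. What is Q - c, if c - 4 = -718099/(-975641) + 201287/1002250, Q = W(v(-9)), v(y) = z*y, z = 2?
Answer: 27892839121550783/977836192250 ≈ 28525.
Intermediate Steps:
v(y) = 2*y
W(R) = R² - 1567*R
Q = 28530 (Q = (2*(-9))*(-1567 + 2*(-9)) = -18*(-1567 - 18) = -18*(-1585) = 28530)
c = 4827443341717/977836192250 (c = 4 + (-718099/(-975641) + 201287/1002250) = 4 + (-718099*(-1/975641) + 201287*(1/1002250)) = 4 + (718099/975641 + 201287/1002250) = 4 + 916098572717/977836192250 = 4827443341717/977836192250 ≈ 4.9369)
Q - c = 28530 - 1*4827443341717/977836192250 = 28530 - 4827443341717/977836192250 = 27892839121550783/977836192250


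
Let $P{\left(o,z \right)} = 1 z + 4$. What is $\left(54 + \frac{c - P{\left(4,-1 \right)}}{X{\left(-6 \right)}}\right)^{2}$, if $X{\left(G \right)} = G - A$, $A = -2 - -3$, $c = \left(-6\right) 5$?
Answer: $\frac{168921}{49} \approx 3447.4$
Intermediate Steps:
$P{\left(o,z \right)} = 4 + z$ ($P{\left(o,z \right)} = z + 4 = 4 + z$)
$c = -30$
$A = 1$ ($A = -2 + 3 = 1$)
$X{\left(G \right)} = -1 + G$ ($X{\left(G \right)} = G - 1 = -1 + G$)
$\left(54 + \frac{c - P{\left(4,-1 \right)}}{X{\left(-6 \right)}}\right)^{2} = \left(54 + \frac{-30 - \left(4 - 1\right)}{-1 - 6}\right)^{2} = \left(54 + \frac{-30 - 3}{-7}\right)^{2} = \left(54 + \left(-30 - 3\right) \left(- \frac{1}{7}\right)\right)^{2} = \left(54 - - \frac{33}{7}\right)^{2} = \left(54 + \frac{33}{7}\right)^{2} = \left(\frac{411}{7}\right)^{2} = \frac{168921}{49}$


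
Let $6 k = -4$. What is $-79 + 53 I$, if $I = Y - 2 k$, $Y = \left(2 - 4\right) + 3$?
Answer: $\frac{134}{3} \approx 44.667$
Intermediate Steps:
$k = - \frac{2}{3}$ ($k = \frac{1}{6} \left(-4\right) = - \frac{2}{3} \approx -0.66667$)
$Y = 1$ ($Y = -2 + 3 = 1$)
$I = \frac{7}{3}$ ($I = 1 - - \frac{4}{3} = 1 + \frac{4}{3} = \frac{7}{3} \approx 2.3333$)
$-79 + 53 I = -79 + 53 \cdot \frac{7}{3} = -79 + \frac{371}{3} = \frac{134}{3}$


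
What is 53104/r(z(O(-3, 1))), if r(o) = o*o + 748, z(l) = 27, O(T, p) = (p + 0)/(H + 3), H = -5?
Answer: 53104/1477 ≈ 35.954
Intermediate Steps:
O(T, p) = -p/2 (O(T, p) = (p + 0)/(-5 + 3) = p/(-2) = p*(-1/2) = -p/2)
r(o) = 748 + o**2 (r(o) = o**2 + 748 = 748 + o**2)
53104/r(z(O(-3, 1))) = 53104/(748 + 27**2) = 53104/(748 + 729) = 53104/1477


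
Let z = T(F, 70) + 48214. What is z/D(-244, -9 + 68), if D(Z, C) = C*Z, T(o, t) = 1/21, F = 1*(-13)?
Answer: -1012495/302316 ≈ -3.3491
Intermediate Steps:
F = -13
T(o, t) = 1/21
z = 1012495/21 (z = 1/21 + 48214 = 1012495/21 ≈ 48214.)
z/D(-244, -9 + 68) = 1012495/(21*(((-9 + 68)*(-244)))) = 1012495/(21*((59*(-244)))) = (1012495/21)/(-14396) = (1012495/21)*(-1/14396) = -1012495/302316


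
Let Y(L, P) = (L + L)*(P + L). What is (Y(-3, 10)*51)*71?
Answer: -152082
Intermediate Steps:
Y(L, P) = 2*L*(L + P) (Y(L, P) = (2*L)*(L + P) = 2*L*(L + P))
(Y(-3, 10)*51)*71 = ((2*(-3)*(-3 + 10))*51)*71 = ((2*(-3)*7)*51)*71 = -42*51*71 = -2142*71 = -152082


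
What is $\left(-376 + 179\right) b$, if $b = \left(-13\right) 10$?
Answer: $25610$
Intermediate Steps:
$b = -130$
$\left(-376 + 179\right) b = \left(-376 + 179\right) \left(-130\right) = \left(-197\right) \left(-130\right) = 25610$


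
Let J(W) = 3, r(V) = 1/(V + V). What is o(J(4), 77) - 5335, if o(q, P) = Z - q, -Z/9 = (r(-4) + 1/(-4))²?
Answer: -341713/64 ≈ -5339.3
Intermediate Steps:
r(V) = 1/(2*V)
Z = -81/64 (Z = -9*((½)/(-4) + 1/(-4))² = -9*((½)*(-¼) + 1*(-¼))² = -9*(-⅛ - ¼)² = -9*(-3/8)² = -9*9/64 = -81/64 ≈ -1.2656)
o(q, P) = -81/64 - q
o(J(4), 77) - 5335 = (-81/64 - 1*3) - 5335 = (-81/64 - 3) - 5335 = -273/64 - 5335 = -341713/64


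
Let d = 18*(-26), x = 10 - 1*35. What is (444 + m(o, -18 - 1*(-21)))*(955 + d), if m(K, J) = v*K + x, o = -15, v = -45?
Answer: 532778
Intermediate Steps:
x = -25 (x = 10 - 35 = -25)
m(K, J) = -25 - 45*K (m(K, J) = -45*K - 25 = -25 - 45*K)
d = -468
(444 + m(o, -18 - 1*(-21)))*(955 + d) = (444 + (-25 - 45*(-15)))*(955 - 468) = (444 + (-25 + 675))*487 = (444 + 650)*487 = 1094*487 = 532778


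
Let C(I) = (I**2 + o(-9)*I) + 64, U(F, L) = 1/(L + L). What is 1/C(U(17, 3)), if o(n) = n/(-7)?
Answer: 252/16189 ≈ 0.015566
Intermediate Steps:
U(F, L) = 1/(2*L)
o(n) = -n/7 (o(n) = n*(-1/7) = -n/7)
C(I) = 64 + I**2 + 9*I/7 (C(I) = (I**2 + (-1/7*(-9))*I) + 64 = (I**2 + 9*I/7) + 64 = 64 + I**2 + 9*I/7)
1/C(U(17, 3)) = 1/(64 + ((1/2)/3)**2 + 9*((1/2)/3)/7) = 1/(64 + ((1/2)*(1/3))**2 + 9*((1/2)*(1/3))/7) = 1/(64 + (1/6)**2 + (9/7)*(1/6)) = 1/(64 + 1/36 + 3/14) = 1/(16189/252) = 252/16189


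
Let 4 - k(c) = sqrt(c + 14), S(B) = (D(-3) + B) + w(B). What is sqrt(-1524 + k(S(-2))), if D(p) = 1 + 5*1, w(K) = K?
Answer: 2*I*sqrt(381) ≈ 39.038*I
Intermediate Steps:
D(p) = 6 (D(p) = 1 + 5 = 6)
S(B) = 6 + 2*B (S(B) = (6 + B) + B = 6 + 2*B)
k(c) = 4 - sqrt(14 + c) (k(c) = 4 - sqrt(c + 14) = 4 - sqrt(14 + c))
sqrt(-1524 + k(S(-2))) = sqrt(-1524 + (4 - sqrt(14 + (6 + 2*(-2))))) = sqrt(-1524 + (4 - sqrt(14 + (6 - 4)))) = sqrt(-1524 + (4 - sqrt(14 + 2))) = sqrt(-1524 + (4 - sqrt(16))) = sqrt(-1524 + (4 - 1*4)) = sqrt(-1524 + (4 - 4)) = sqrt(-1524 + 0) = sqrt(-1524) = 2*I*sqrt(381)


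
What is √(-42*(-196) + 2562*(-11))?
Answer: 5*I*√798 ≈ 141.24*I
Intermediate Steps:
√(-42*(-196) + 2562*(-11)) = √(8232 - 28182) = √(-19950) = 5*I*√798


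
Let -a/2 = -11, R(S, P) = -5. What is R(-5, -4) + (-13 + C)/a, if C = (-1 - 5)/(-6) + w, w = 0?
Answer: -61/11 ≈ -5.5455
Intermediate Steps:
a = 22 (a = -2*(-11) = 22)
C = 1 (C = (-1 - 5)/(-6) + 0 = -6*(-1/6) + 0 = 1 + 0 = 1)
R(-5, -4) + (-13 + C)/a = -5 + (-13 + 1)/22 = -5 - 12*1/22 = -5 - 6/11 = -61/11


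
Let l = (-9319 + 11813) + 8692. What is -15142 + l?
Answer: -3956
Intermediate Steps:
l = 11186 (l = 2494 + 8692 = 11186)
-15142 + l = -15142 + 11186 = -3956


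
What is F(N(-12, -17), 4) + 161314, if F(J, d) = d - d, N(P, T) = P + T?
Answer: 161314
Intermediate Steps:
F(J, d) = 0
F(N(-12, -17), 4) + 161314 = 0 + 161314 = 161314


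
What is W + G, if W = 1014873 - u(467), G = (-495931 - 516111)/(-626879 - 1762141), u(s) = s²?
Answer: 32819550409/41190 ≈ 7.9678e+5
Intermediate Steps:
G = 17449/41190 (G = -1012042/(-2389020) = -1012042*(-1/2389020) = 17449/41190 ≈ 0.42362)
W = 796784 (W = 1014873 - 1*467² = 1014873 - 1*218089 = 1014873 - 218089 = 796784)
W + G = 796784 + 17449/41190 = 32819550409/41190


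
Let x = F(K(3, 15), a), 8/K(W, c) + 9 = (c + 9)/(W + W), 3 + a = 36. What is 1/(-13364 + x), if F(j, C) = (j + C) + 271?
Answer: -5/65308 ≈ -7.6560e-5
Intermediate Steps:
a = 33 (a = -3 + 36 = 33)
K(W, c) = 8/(-9 + (9 + c)/(2*W)) (K(W, c) = 8/(-9 + (c + 9)/(W + W)) = 8/(-9 + (9 + c)/((2*W))) = 8/(-9 + (9 + c)*(1/(2*W))) = 8/(-9 + (9 + c)/(2*W)))
F(j, C) = 271 + C + j (F(j, C) = (C + j) + 271 = 271 + C + j)
x = 1512/5 (x = 271 + 33 + 16*3/(9 + 15 - 18*3) = 271 + 33 + 16*3/(9 + 15 - 54) = 271 + 33 + 16*3/(-30) = 271 + 33 + 16*3*(-1/30) = 271 + 33 - 8/5 = 1512/5 ≈ 302.40)
1/(-13364 + x) = 1/(-13364 + 1512/5) = 1/(-65308/5) = -5/65308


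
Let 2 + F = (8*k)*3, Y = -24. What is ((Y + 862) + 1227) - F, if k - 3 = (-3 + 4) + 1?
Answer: 1947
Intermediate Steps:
k = 5 (k = 3 + ((-3 + 4) + 1) = 3 + (1 + 1) = 3 + 2 = 5)
F = 118 (F = -2 + (8*5)*3 = -2 + 40*3 = -2 + 120 = 118)
((Y + 862) + 1227) - F = ((-24 + 862) + 1227) - 1*118 = (838 + 1227) - 118 = 2065 - 118 = 1947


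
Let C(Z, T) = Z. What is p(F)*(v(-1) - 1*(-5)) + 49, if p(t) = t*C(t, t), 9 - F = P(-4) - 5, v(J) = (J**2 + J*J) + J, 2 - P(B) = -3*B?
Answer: 3505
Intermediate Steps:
P(B) = 2 + 3*B (P(B) = 2 - (-3)*B = 2 + 3*B)
v(J) = J + 2*J**2 (v(J) = (J**2 + J**2) + J = 2*J**2 + J = J + 2*J**2)
F = 24 (F = 9 - ((2 + 3*(-4)) - 5) = 9 - ((2 - 12) - 5) = 9 - (-10 - 5) = 9 - 1*(-15) = 9 + 15 = 24)
p(t) = t**2 (p(t) = t*t = t**2)
p(F)*(v(-1) - 1*(-5)) + 49 = 24**2*(-(1 + 2*(-1)) - 1*(-5)) + 49 = 576*(-(1 - 2) + 5) + 49 = 576*(-1*(-1) + 5) + 49 = 576*(1 + 5) + 49 = 576*6 + 49 = 3456 + 49 = 3505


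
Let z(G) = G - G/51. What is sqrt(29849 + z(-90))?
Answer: sqrt(8600861)/17 ≈ 172.51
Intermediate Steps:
z(G) = 50*G/51 (z(G) = G - G/51 = 50*G/51)
sqrt(29849 + z(-90)) = sqrt(29849 + (50/51)*(-90)) = sqrt(29849 - 1500/17) = sqrt(505933/17) = sqrt(8600861)/17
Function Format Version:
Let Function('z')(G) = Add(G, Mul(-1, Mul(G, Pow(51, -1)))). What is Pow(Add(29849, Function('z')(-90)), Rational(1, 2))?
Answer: Mul(Rational(1, 17), Pow(8600861, Rational(1, 2))) ≈ 172.51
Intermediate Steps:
Function('z')(G) = Mul(Rational(50, 51), G) (Function('z')(G) = Add(G, Mul(-1, Mul(G, Rational(1, 51)))) = Add(G, Mul(-1, Mul(Rational(1, 51), G))) = Add(G, Mul(Rational(-1, 51), G)) = Mul(Rational(50, 51), G))
Pow(Add(29849, Function('z')(-90)), Rational(1, 2)) = Pow(Add(29849, Mul(Rational(50, 51), -90)), Rational(1, 2)) = Pow(Add(29849, Rational(-1500, 17)), Rational(1, 2)) = Pow(Rational(505933, 17), Rational(1, 2)) = Mul(Rational(1, 17), Pow(8600861, Rational(1, 2)))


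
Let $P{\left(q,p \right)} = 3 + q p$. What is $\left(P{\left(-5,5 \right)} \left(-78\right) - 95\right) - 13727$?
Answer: $-12106$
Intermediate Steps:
$P{\left(q,p \right)} = 3 + p q$
$\left(P{\left(-5,5 \right)} \left(-78\right) - 95\right) - 13727 = \left(\left(3 + 5 \left(-5\right)\right) \left(-78\right) - 95\right) - 13727 = \left(\left(3 - 25\right) \left(-78\right) - 95\right) - 13727 = \left(\left(-22\right) \left(-78\right) - 95\right) - 13727 = \left(1716 - 95\right) - 13727 = 1621 - 13727 = -12106$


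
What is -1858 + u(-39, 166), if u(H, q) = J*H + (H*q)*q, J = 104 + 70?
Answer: -1083328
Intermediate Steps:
J = 174
u(H, q) = 174*H + H*q**2 (u(H, q) = 174*H + (H*q)*q = 174*H + H*q**2)
-1858 + u(-39, 166) = -1858 - 39*(174 + 166**2) = -1858 - 39*(174 + 27556) = -1858 - 39*27730 = -1858 - 1081470 = -1083328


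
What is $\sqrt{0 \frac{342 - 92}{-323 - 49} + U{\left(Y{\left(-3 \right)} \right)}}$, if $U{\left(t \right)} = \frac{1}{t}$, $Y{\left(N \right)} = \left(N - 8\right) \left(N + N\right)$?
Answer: $\frac{\sqrt{66}}{66} \approx 0.12309$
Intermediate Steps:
$Y{\left(N \right)} = 2 N \left(-8 + N\right)$ ($Y{\left(N \right)} = \left(-8 + N\right) 2 N = 2 N \left(-8 + N\right)$)
$\sqrt{0 \frac{342 - 92}{-323 - 49} + U{\left(Y{\left(-3 \right)} \right)}} = \sqrt{0 \frac{342 - 92}{-323 - 49} + \frac{1}{2 \left(-3\right) \left(-8 - 3\right)}} = \sqrt{0 \frac{250}{-372} + \frac{1}{2 \left(-3\right) \left(-11\right)}} = \sqrt{0 \cdot 250 \left(- \frac{1}{372}\right) + \frac{1}{66}} = \sqrt{0 \left(- \frac{125}{186}\right) + \frac{1}{66}} = \sqrt{0 + \frac{1}{66}} = \sqrt{\frac{1}{66}} = \frac{\sqrt{66}}{66}$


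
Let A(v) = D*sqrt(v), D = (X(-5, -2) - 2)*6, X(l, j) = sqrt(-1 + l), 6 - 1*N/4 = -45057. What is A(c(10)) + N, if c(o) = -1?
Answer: 180252 - 12*I - 6*sqrt(6) ≈ 1.8024e+5 - 12.0*I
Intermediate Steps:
N = 180252 (N = 24 - 4*(-45057) = 24 + 180228 = 180252)
D = -12 + 6*I*sqrt(6) (D = (sqrt(-1 - 5) - 2)*6 = (sqrt(-6) - 2)*6 = (I*sqrt(6) - 2)*6 = (-2 + I*sqrt(6))*6 = -12 + 6*I*sqrt(6) ≈ -12.0 + 14.697*I)
A(v) = sqrt(v)*(-12 + 6*I*sqrt(6)) (A(v) = (-12 + 6*I*sqrt(6))*sqrt(v) = sqrt(v)*(-12 + 6*I*sqrt(6)))
A(c(10)) + N = 6*sqrt(-1)*(-2 + I*sqrt(6)) + 180252 = 6*I*(-2 + I*sqrt(6)) + 180252 = 180252 + 6*I*(-2 + I*sqrt(6))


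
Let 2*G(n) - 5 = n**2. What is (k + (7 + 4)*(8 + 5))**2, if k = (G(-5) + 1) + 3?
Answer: 26244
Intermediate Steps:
G(n) = 5/2 + n**2/2
k = 19 (k = ((5/2 + (1/2)*(-5)**2) + 1) + 3 = ((5/2 + (1/2)*25) + 1) + 3 = ((5/2 + 25/2) + 1) + 3 = (15 + 1) + 3 = 16 + 3 = 19)
(k + (7 + 4)*(8 + 5))**2 = (19 + (7 + 4)*(8 + 5))**2 = (19 + 11*13)**2 = (19 + 143)**2 = 162**2 = 26244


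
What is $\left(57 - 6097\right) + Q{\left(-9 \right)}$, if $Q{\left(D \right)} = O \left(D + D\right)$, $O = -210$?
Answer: $-2260$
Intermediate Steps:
$Q{\left(D \right)} = - 420 D$ ($Q{\left(D \right)} = - 210 \left(D + D\right) = - 210 \cdot 2 D = - 420 D$)
$\left(57 - 6097\right) + Q{\left(-9 \right)} = \left(57 - 6097\right) - -3780 = \left(57 - 6097\right) + 3780 = -6040 + 3780 = -2260$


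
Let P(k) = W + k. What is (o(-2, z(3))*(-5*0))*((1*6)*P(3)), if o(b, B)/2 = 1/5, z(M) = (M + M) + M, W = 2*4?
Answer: 0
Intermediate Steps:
W = 8
P(k) = 8 + k
z(M) = 3*M (z(M) = 2*M + M = 3*M)
o(b, B) = ⅖ (o(b, B) = 2/5 = 2*(⅕) = ⅖)
(o(-2, z(3))*(-5*0))*((1*6)*P(3)) = (2*(-5*0)/5)*((1*6)*(8 + 3)) = ((⅖)*0)*(6*11) = 0*66 = 0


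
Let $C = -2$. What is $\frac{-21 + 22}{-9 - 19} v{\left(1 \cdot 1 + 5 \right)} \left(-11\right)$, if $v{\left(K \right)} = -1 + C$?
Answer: $- \frac{33}{28} \approx -1.1786$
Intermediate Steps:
$v{\left(K \right)} = -3$ ($v{\left(K \right)} = -1 - 2 = -3$)
$\frac{-21 + 22}{-9 - 19} v{\left(1 \cdot 1 + 5 \right)} \left(-11\right) = \frac{-21 + 22}{-9 - 19} \left(-3\right) \left(-11\right) = 1 \frac{1}{-28} \left(-3\right) \left(-11\right) = 1 \left(- \frac{1}{28}\right) \left(-3\right) \left(-11\right) = \left(- \frac{1}{28}\right) \left(-3\right) \left(-11\right) = \frac{3}{28} \left(-11\right) = - \frac{33}{28}$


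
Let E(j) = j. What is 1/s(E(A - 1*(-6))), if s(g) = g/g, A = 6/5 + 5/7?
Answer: 1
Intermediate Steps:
A = 67/35 (A = 6*(1/5) + 5*(1/7) = 6/5 + 5/7 = 67/35 ≈ 1.9143)
s(g) = 1
1/s(E(A - 1*(-6))) = 1/1 = 1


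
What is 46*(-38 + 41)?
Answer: 138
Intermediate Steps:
46*(-38 + 41) = 46*3 = 138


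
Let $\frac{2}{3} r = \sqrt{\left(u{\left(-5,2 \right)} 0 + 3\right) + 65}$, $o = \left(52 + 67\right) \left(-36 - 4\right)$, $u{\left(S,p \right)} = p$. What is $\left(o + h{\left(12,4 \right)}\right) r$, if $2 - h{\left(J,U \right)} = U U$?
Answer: $- 14322 \sqrt{17} \approx -59051.0$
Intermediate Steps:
$h{\left(J,U \right)} = 2 - U^{2}$ ($h{\left(J,U \right)} = 2 - U U = 2 - U^{2}$)
$o = -4760$ ($o = 119 \left(-40\right) = -4760$)
$r = 3 \sqrt{17}$ ($r = \frac{3 \sqrt{\left(2 \cdot 0 + 3\right) + 65}}{2} = \frac{3 \sqrt{\left(0 + 3\right) + 65}}{2} = \frac{3 \sqrt{3 + 65}}{2} = \frac{3 \sqrt{68}}{2} = \frac{3 \cdot 2 \sqrt{17}}{2} = 3 \sqrt{17} \approx 12.369$)
$\left(o + h{\left(12,4 \right)}\right) r = \left(-4760 + \left(2 - 4^{2}\right)\right) 3 \sqrt{17} = \left(-4760 + \left(2 - 16\right)\right) 3 \sqrt{17} = \left(-4760 - 14\right) 3 \sqrt{17} = - 4774 \cdot 3 \sqrt{17} = - 14322 \sqrt{17}$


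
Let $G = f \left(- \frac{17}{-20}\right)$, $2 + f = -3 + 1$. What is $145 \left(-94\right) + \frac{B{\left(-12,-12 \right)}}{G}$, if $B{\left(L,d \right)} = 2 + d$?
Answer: $- \frac{231660}{17} \approx -13627.0$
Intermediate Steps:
$f = -4$ ($f = -2 + \left(-3 + 1\right) = -2 - 2 = -4$)
$G = - \frac{17}{5}$ ($G = - 4 \left(- \frac{17}{-20}\right) = - 4 \left(\left(-17\right) \left(- \frac{1}{20}\right)\right) = \left(-4\right) \frac{17}{20} = - \frac{17}{5} \approx -3.4$)
$145 \left(-94\right) + \frac{B{\left(-12,-12 \right)}}{G} = 145 \left(-94\right) + \frac{2 - 12}{- \frac{17}{5}} = -13630 - - \frac{50}{17} = -13630 + \frac{50}{17} = - \frac{231660}{17}$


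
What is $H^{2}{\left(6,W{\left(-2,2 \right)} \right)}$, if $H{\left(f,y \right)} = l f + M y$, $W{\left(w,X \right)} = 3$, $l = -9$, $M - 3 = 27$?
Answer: $1296$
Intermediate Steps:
$M = 30$ ($M = 3 + 27 = 30$)
$H{\left(f,y \right)} = - 9 f + 30 y$
$H^{2}{\left(6,W{\left(-2,2 \right)} \right)} = \left(\left(-9\right) 6 + 30 \cdot 3\right)^{2} = \left(-54 + 90\right)^{2} = 36^{2} = 1296$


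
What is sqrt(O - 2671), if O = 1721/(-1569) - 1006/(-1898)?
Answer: I*sqrt(5923035794163813)/1488981 ≈ 51.687*I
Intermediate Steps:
O = -844022/1488981 (O = 1721*(-1/1569) - 1006*(-1/1898) = -1721/1569 + 503/949 = -844022/1488981 ≈ -0.56684)
sqrt(O - 2671) = sqrt(-844022/1488981 - 2671) = sqrt(-3977912273/1488981) = I*sqrt(5923035794163813)/1488981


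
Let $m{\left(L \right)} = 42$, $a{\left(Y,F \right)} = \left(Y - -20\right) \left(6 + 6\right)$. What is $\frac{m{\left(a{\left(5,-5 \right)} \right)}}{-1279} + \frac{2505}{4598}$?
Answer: $\frac{3010779}{5880842} \approx 0.51196$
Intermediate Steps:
$a{\left(Y,F \right)} = 240 + 12 Y$ ($a{\left(Y,F \right)} = \left(Y + 20\right) 12 = \left(20 + Y\right) 12 = 240 + 12 Y$)
$\frac{m{\left(a{\left(5,-5 \right)} \right)}}{-1279} + \frac{2505}{4598} = \frac{42}{-1279} + \frac{2505}{4598} = 42 \left(- \frac{1}{1279}\right) + 2505 \cdot \frac{1}{4598} = - \frac{42}{1279} + \frac{2505}{4598} = \frac{3010779}{5880842}$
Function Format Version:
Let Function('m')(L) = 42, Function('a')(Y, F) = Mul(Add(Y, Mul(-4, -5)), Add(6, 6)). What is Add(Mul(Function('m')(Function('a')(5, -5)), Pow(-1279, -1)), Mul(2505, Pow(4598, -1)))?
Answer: Rational(3010779, 5880842) ≈ 0.51196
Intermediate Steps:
Function('a')(Y, F) = Add(240, Mul(12, Y)) (Function('a')(Y, F) = Mul(Add(Y, 20), 12) = Mul(Add(20, Y), 12) = Add(240, Mul(12, Y)))
Add(Mul(Function('m')(Function('a')(5, -5)), Pow(-1279, -1)), Mul(2505, Pow(4598, -1))) = Add(Mul(42, Pow(-1279, -1)), Mul(2505, Pow(4598, -1))) = Add(Mul(42, Rational(-1, 1279)), Mul(2505, Rational(1, 4598))) = Add(Rational(-42, 1279), Rational(2505, 4598)) = Rational(3010779, 5880842)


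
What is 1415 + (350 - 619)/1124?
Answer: 1590191/1124 ≈ 1414.8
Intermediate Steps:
1415 + (350 - 619)/1124 = 1415 - 269*1/1124 = 1415 - 269/1124 = 1590191/1124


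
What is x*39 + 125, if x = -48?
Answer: -1747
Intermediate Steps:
x*39 + 125 = -48*39 + 125 = -1872 + 125 = -1747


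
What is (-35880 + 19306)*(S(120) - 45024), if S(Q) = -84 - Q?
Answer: 749608872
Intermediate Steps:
(-35880 + 19306)*(S(120) - 45024) = (-35880 + 19306)*((-84 - 1*120) - 45024) = -16574*((-84 - 120) - 45024) = -16574*(-204 - 45024) = -16574*(-45228) = 749608872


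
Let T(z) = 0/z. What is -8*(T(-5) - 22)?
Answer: 176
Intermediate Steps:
T(z) = 0
-8*(T(-5) - 22) = -8*(0 - 22) = -8*(-22) = 176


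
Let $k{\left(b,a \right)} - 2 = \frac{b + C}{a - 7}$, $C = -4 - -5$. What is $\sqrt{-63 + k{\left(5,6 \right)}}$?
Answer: $i \sqrt{67} \approx 8.1853 i$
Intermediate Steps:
$C = 1$ ($C = -4 + 5 = 1$)
$k{\left(b,a \right)} = 2 + \frac{1 + b}{-7 + a}$ ($k{\left(b,a \right)} = 2 + \frac{b + 1}{a - 7} = 2 + \frac{1 + b}{-7 + a}$)
$\sqrt{-63 + k{\left(5,6 \right)}} = \sqrt{-63 + \frac{-13 + 5 + 2 \cdot 6}{-7 + 6}} = \sqrt{-63 + \frac{-13 + 5 + 12}{-1}} = \sqrt{-63 - 4} = \sqrt{-67} = i \sqrt{67}$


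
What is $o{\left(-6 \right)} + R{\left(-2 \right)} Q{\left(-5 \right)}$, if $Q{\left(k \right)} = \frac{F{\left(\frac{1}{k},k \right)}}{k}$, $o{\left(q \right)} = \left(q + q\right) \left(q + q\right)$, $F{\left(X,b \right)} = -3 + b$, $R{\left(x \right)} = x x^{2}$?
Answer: $\frac{656}{5} \approx 131.2$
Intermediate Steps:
$R{\left(x \right)} = x^{3}$
$o{\left(q \right)} = 4 q^{2}$ ($o{\left(q \right)} = 2 q 2 q = 4 q^{2}$)
$Q{\left(k \right)} = \frac{-3 + k}{k}$
$o{\left(-6 \right)} + R{\left(-2 \right)} Q{\left(-5 \right)} = 4 \left(-6\right)^{2} + \left(-2\right)^{3} \frac{-3 - 5}{-5} = 4 \cdot 36 - 8 \left(\left(- \frac{1}{5}\right) \left(-8\right)\right) = 144 - \frac{64}{5} = \frac{656}{5}$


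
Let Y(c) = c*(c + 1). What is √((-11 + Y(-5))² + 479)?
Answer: 4*√35 ≈ 23.664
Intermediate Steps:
Y(c) = c*(1 + c)
√((-11 + Y(-5))² + 479) = √((-11 - 5*(1 - 5))² + 479) = √((-11 - 5*(-4))² + 479) = √((-11 + 20)² + 479) = √(9² + 479) = √(81 + 479) = √560 = 4*√35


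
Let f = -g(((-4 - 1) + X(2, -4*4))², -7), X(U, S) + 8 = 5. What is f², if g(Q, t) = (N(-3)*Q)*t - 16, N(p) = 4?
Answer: 3268864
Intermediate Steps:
X(U, S) = -3 (X(U, S) = -8 + 5 = -3)
g(Q, t) = -16 + 4*Q*t (g(Q, t) = (4*Q)*t - 16 = 4*Q*t - 16 = -16 + 4*Q*t)
f = 1808 (f = -(-16 + 4*((-4 - 1) - 3)²*(-7)) = -(-16 + 4*(-5 - 3)²*(-7)) = -(-16 + 4*(-8)²*(-7)) = -(-16 + 4*64*(-7)) = -(-16 - 1792) = -1*(-1808) = 1808)
f² = 1808² = 3268864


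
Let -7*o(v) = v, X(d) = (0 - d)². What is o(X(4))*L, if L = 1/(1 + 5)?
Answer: -8/21 ≈ -0.38095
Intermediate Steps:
X(d) = d² (X(d) = (-d)² = d²)
o(v) = -v/7
L = ⅙ (L = 1/6 = ⅙ ≈ 0.16667)
o(X(4))*L = -⅐*4²*(⅙) = -⅐*16*(⅙) = -16/7*⅙ = -8/21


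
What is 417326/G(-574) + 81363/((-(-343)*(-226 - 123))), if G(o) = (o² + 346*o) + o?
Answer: 2811100522/1114113049 ≈ 2.5232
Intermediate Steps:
G(o) = o² + 347*o
417326/G(-574) + 81363/((-(-343)*(-226 - 123))) = 417326/((-574*(347 - 574))) + 81363/((-(-343)*(-226 - 123))) = 417326/((-574*(-227))) + 81363/((-(-343)*(-349))) = 417326/130298 + 81363/((-1*119707)) = 417326*(1/130298) + 81363/(-119707) = 29809/9307 + 81363*(-1/119707) = 29809/9307 - 81363/119707 = 2811100522/1114113049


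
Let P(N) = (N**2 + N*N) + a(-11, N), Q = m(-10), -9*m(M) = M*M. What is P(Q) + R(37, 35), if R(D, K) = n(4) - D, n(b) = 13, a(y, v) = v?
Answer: 17156/81 ≈ 211.80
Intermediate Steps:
R(D, K) = 13 - D
m(M) = -M**2/9 (m(M) = -M*M/9 = -M**2/9)
Q = -100/9 (Q = -1/9*(-10)**2 = -1/9*100 = -100/9 ≈ -11.111)
P(N) = N + 2*N**2 (P(N) = (N**2 + N*N) + N = (N**2 + N**2) + N = 2*N**2 + N = N + 2*N**2)
P(Q) + R(37, 35) = -100*(1 + 2*(-100/9))/9 + (13 - 1*37) = -100*(1 - 200/9)/9 + (13 - 37) = -100/9*(-191/9) - 24 = 19100/81 - 24 = 17156/81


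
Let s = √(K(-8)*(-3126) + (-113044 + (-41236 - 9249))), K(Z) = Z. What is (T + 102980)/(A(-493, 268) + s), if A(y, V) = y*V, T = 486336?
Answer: -77862787184/17456889897 - 589316*I*√138521/17456889897 ≈ -4.4603 - 0.012564*I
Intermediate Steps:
s = I*√138521 (s = √(-8*(-3126) + (-113044 + (-41236 - 9249))) = √(25008 + (-113044 - 50485)) = √(25008 - 163529) = √(-138521) = I*√138521 ≈ 372.18*I)
A(y, V) = V*y
(T + 102980)/(A(-493, 268) + s) = (486336 + 102980)/(268*(-493) + I*√138521) = 589316/(-132124 + I*√138521)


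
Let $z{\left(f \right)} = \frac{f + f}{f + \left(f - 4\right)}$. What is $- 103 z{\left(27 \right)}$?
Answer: $- \frac{2781}{25} \approx -111.24$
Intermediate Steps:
$z{\left(f \right)} = \frac{2 f}{-4 + 2 f}$ ($z{\left(f \right)} = \frac{2 f}{f + \left(f - 4\right)} = \frac{2 f}{f + \left(-4 + f\right)} = \frac{2 f}{-4 + 2 f}$)
$- 103 z{\left(27 \right)} = - 103 \frac{27}{-2 + 27} = - 103 \cdot \frac{27}{25} = - 103 \cdot 27 \cdot \frac{1}{25} = \left(-103\right) \frac{27}{25} = - \frac{2781}{25}$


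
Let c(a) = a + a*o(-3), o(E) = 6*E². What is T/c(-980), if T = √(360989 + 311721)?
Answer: -√672710/53900 ≈ -0.015217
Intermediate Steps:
T = √672710 ≈ 820.19
c(a) = 55*a (c(a) = a + a*(6*(-3)²) = a + a*(6*9) = a + a*54 = a + 54*a = 55*a)
T/c(-980) = √672710/((55*(-980))) = √672710/(-53900) = √672710*(-1/53900) = -√672710/53900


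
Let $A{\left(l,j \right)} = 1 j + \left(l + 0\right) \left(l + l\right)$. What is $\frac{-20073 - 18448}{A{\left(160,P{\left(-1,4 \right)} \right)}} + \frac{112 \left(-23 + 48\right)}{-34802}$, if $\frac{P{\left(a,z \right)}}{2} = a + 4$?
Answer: $- \frac{741992321}{891035606} \approx -0.83273$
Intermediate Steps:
$P{\left(a,z \right)} = 8 + 2 a$ ($P{\left(a,z \right)} = 2 \left(a + 4\right) = 2 \left(4 + a\right) = 8 + 2 a$)
$A{\left(l,j \right)} = j + 2 l^{2}$ ($A{\left(l,j \right)} = j + l 2 l = j + 2 l^{2}$)
$\frac{-20073 - 18448}{A{\left(160,P{\left(-1,4 \right)} \right)}} + \frac{112 \left(-23 + 48\right)}{-34802} = \frac{-20073 - 18448}{\left(8 + 2 \left(-1\right)\right) + 2 \cdot 160^{2}} + \frac{112 \left(-23 + 48\right)}{-34802} = - \frac{38521}{\left(8 - 2\right) + 2 \cdot 25600} + 112 \cdot 25 \left(- \frac{1}{34802}\right) = - \frac{38521}{6 + 51200} + 2800 \left(- \frac{1}{34802}\right) = - \frac{38521}{51206} - \frac{1400}{17401} = - \frac{741992321}{891035606}$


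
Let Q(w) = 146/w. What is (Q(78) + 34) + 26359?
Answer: 1029400/39 ≈ 26395.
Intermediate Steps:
(Q(78) + 34) + 26359 = (146/78 + 34) + 26359 = (146*(1/78) + 34) + 26359 = (73/39 + 34) + 26359 = 1399/39 + 26359 = 1029400/39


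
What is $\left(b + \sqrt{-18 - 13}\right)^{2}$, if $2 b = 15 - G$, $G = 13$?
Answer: $\left(1 + i \sqrt{31}\right)^{2} \approx -30.0 + 11.136 i$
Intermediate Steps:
$b = 1$ ($b = \frac{15 - 13}{2} = \frac{1}{2} \cdot 2 = 1$)
$\left(b + \sqrt{-18 - 13}\right)^{2} = \left(1 + \sqrt{-18 - 13}\right)^{2} = \left(1 + \sqrt{-31}\right)^{2} = \left(1 + i \sqrt{31}\right)^{2}$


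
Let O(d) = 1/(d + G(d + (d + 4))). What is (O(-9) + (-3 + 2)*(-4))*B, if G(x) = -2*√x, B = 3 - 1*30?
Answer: 27*(-8*√14 + 35*I)/(-9*I + 2*√14) ≈ -106.23 - 1.4748*I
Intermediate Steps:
B = -27 (B = 3 - 30 = -27)
O(d) = 1/(d - 2*√(4 + 2*d)) (O(d) = 1/(d - 2*√(d + (d + 4))) = 1/(d - 2*√(d + (4 + d))) = 1/(d - 2*√(4 + 2*d)))
(O(-9) + (-3 + 2)*(-4))*B = (1/(-9 - 2*√2*√(2 - 9)) + (-3 + 2)*(-4))*(-27) = (1/(-9 - 2*√2*√(-7)) - 1*(-4))*(-27) = (1/(-9 - 2*√2*I*√7) + 4)*(-27) = (1/(-9 - 2*I*√14) + 4)*(-27) = (4 + 1/(-9 - 2*I*√14))*(-27) = -108 - 27/(-9 - 2*I*√14)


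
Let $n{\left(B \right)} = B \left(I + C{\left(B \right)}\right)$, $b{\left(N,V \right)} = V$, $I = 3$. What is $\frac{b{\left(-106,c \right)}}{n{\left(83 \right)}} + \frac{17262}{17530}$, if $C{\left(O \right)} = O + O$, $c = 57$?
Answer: $\frac{121566642}{122946655} \approx 0.98878$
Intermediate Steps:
$C{\left(O \right)} = 2 O$
$n{\left(B \right)} = B \left(3 + 2 B\right)$
$\frac{b{\left(-106,c \right)}}{n{\left(83 \right)}} + \frac{17262}{17530} = \frac{57}{83 \left(3 + 2 \cdot 83\right)} + \frac{17262}{17530} = \frac{57}{83 \left(3 + 166\right)} + 17262 \cdot \frac{1}{17530} = \frac{57}{83 \cdot 169} + \frac{8631}{8765} = \frac{57}{14027} + \frac{8631}{8765} = \frac{121566642}{122946655}$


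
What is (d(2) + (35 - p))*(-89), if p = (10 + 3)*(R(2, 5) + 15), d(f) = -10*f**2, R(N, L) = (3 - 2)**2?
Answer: 18957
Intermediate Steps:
R(N, L) = 1 (R(N, L) = 1**2 = 1)
p = 208 (p = (10 + 3)*(1 + 15) = 13*16 = 208)
(d(2) + (35 - p))*(-89) = (-10*2**2 + (35 - 1*208))*(-89) = (-10*4 + (35 - 208))*(-89) = (-40 - 173)*(-89) = -213*(-89) = 18957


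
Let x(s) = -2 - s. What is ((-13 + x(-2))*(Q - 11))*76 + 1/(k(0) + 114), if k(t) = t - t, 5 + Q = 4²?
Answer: 1/114 ≈ 0.0087719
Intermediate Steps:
Q = 11 (Q = -5 + 4² = -5 + 16 = 11)
k(t) = 0
((-13 + x(-2))*(Q - 11))*76 + 1/(k(0) + 114) = ((-13 + (-2 - 1*(-2)))*(11 - 11))*76 + 1/(0 + 114) = ((-13 + (-2 + 2))*0)*76 + 1/114 = ((-13 + 0)*0)*76 + 1/114 = -13*0*76 + 1/114 = 0*76 + 1/114 = 0 + 1/114 = 1/114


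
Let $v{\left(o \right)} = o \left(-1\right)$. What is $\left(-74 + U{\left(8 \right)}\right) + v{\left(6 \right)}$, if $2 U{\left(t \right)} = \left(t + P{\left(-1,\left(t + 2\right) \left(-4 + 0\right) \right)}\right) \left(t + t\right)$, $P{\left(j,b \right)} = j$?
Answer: $-24$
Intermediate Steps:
$v{\left(o \right)} = - o$
$U{\left(t \right)} = t \left(-1 + t\right)$ ($U{\left(t \right)} = \frac{\left(t - 1\right) \left(t + t\right)}{2} = \frac{\left(-1 + t\right) 2 t}{2} = \frac{2 t \left(-1 + t\right)}{2} = t \left(-1 + t\right)$)
$\left(-74 + U{\left(8 \right)}\right) + v{\left(6 \right)} = \left(-74 + 8 \left(-1 + 8\right)\right) - 6 = \left(-74 + 8 \cdot 7\right) - 6 = \left(-74 + 56\right) - 6 = -18 - 6 = -24$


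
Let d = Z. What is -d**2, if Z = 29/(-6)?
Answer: -841/36 ≈ -23.361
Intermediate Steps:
Z = -29/6 (Z = -1/6*29 = -29/6 ≈ -4.8333)
d = -29/6 ≈ -4.8333
-d**2 = -(-29/6)**2 = -1*841/36 = -841/36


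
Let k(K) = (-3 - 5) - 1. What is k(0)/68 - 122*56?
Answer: -464585/68 ≈ -6832.1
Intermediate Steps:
k(K) = -9 (k(K) = -8 - 1 = -9)
k(0)/68 - 122*56 = -9/68 - 122*56 = -9*1/68 - 6832 = -9/68 - 6832 = -464585/68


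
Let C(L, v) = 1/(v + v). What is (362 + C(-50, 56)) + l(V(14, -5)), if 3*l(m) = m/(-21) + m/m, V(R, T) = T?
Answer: 365321/1008 ≈ 362.42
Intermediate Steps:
l(m) = 1/3 - m/63 (l(m) = (m/(-21) + m/m)/3 = (m*(-1/21) + 1)/3 = (-m/21 + 1)/3 = (1 - m/21)/3 = 1/3 - m/63)
C(L, v) = 1/(2*v)
(362 + C(-50, 56)) + l(V(14, -5)) = (362 + (1/2)/56) + (1/3 - 1/63*(-5)) = (362 + (1/2)*(1/56)) + (1/3 + 5/63) = (362 + 1/112) + 26/63 = 40545/112 + 26/63 = 365321/1008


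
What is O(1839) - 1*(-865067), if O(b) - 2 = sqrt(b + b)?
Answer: 865069 + sqrt(3678) ≈ 8.6513e+5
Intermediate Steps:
O(b) = 2 + sqrt(2)*sqrt(b) (O(b) = 2 + sqrt(b + b) = 2 + sqrt(2*b) = 2 + sqrt(2)*sqrt(b))
O(1839) - 1*(-865067) = (2 + sqrt(2)*sqrt(1839)) - 1*(-865067) = (2 + sqrt(3678)) + 865067 = 865069 + sqrt(3678)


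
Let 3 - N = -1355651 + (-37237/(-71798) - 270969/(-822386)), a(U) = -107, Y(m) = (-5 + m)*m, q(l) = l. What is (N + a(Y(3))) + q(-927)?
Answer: 19996098863777404/14761417507 ≈ 1.3546e+6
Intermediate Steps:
Y(m) = m*(-5 + m)
N = 20011362169479642/14761417507 (N = 3 - (-1355651 + (-37237/(-71798) - 270969/(-822386))) = 3 - (-1355651 + (-37237*(-1/71798) - 270969*(-1/822386))) = 3 - (-1355651 + (37237/71798 + 270969/822386)) = 3 - (-1355651 + 12519554936/14761417507) = 3 - 1*(-20011317885227121/14761417507) = 3 + 20011317885227121/14761417507 = 20011362169479642/14761417507 ≈ 1.3557e+6)
(N + a(Y(3))) + q(-927) = (20011362169479642/14761417507 - 107) - 927 = 20009782697806393/14761417507 - 927 = 19996098863777404/14761417507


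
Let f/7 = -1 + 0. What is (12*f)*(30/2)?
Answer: -1260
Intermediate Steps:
f = -7 (f = 7*(-1 + 0) = 7*(-1) = -7)
(12*f)*(30/2) = (12*(-7))*(30/2) = -2520/2 = -84*15 = -1260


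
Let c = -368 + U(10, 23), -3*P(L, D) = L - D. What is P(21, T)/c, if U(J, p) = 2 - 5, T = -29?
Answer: 50/1113 ≈ 0.044924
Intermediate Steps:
U(J, p) = -3
P(L, D) = -L/3 + D/3 (P(L, D) = -(L - D)/3 = -L/3 + D/3)
c = -371 (c = -368 - 3 = -371)
P(21, T)/c = (-⅓*21 + (⅓)*(-29))/(-371) = (-7 - 29/3)*(-1/371) = -50/3*(-1/371) = 50/1113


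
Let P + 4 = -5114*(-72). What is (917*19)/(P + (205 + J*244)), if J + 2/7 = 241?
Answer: 121961/2990003 ≈ 0.040790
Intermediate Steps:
J = 1685/7 (J = -2/7 + 241 = 1685/7 ≈ 240.71)
P = 368204 (P = -4 - 5114*(-72) = -4 + 368208 = 368204)
(917*19)/(P + (205 + J*244)) = (917*19)/(368204 + (205 + (1685/7)*244)) = 17423/(368204 + (205 + 411140/7)) = 17423/(368204 + 412575/7) = 17423/(2990003/7) = 17423*(7/2990003) = 121961/2990003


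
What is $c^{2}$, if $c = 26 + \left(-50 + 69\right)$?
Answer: $2025$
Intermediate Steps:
$c = 45$ ($c = 26 + 19 = 45$)
$c^{2} = 45^{2} = 2025$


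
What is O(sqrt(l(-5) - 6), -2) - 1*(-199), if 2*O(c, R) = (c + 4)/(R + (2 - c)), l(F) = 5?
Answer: 397/2 + 2*I ≈ 198.5 + 2.0*I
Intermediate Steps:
O(c, R) = (4 + c)/(2*(2 + R - c)) (O(c, R) = ((c + 4)/(R + (2 - c)))/2 = ((4 + c)/(2 + R - c))/2 = (4 + c)/(2*(2 + R - c)))
O(sqrt(l(-5) - 6), -2) - 1*(-199) = (2 + sqrt(5 - 6)/2)/(2 - 2 - sqrt(5 - 6)) - 1*(-199) = (2 + sqrt(-1)/2)/(2 - 2 - sqrt(-1)) + 199 = (2 + I/2)/(2 - 2 - I) + 199 = (2 + I/2)/((-I)) + 199 = I*(2 + I/2) + 199 = 199 + I*(2 + I/2)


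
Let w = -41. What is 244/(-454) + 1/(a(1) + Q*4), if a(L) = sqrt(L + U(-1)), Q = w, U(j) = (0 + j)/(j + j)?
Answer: -6636714/12210103 - sqrt(6)/53789 ≈ -0.54359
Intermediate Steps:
U(j) = 1/2 (U(j) = j/((2*j)) = j*(1/(2*j)) = 1/2)
Q = -41
a(L) = sqrt(1/2 + L) (a(L) = sqrt(L + 1/2) = sqrt(1/2 + L))
244/(-454) + 1/(a(1) + Q*4) = 244/(-454) + 1/(sqrt(2 + 4*1)/2 - 41*4) = 244*(-1/454) + 1/(sqrt(2 + 4)/2 - 164) = -122/227 + 1/(sqrt(6)/2 - 164) = -122/227 + 1/(-164 + sqrt(6)/2)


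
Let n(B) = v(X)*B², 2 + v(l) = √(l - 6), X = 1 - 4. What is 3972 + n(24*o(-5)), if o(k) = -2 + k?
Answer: -52476 + 84672*I ≈ -52476.0 + 84672.0*I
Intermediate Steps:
X = -3
v(l) = -2 + √(-6 + l) (v(l) = -2 + √(l - 6) = -2 + √(-6 + l))
n(B) = B²*(-2 + 3*I) (n(B) = (-2 + √(-6 - 3))*B² = (-2 + √(-9))*B² = (-2 + 3*I)*B² = B²*(-2 + 3*I))
3972 + n(24*o(-5)) = 3972 + (24*(-2 - 5))²*(-2 + 3*I) = 3972 + (24*(-7))²*(-2 + 3*I) = 3972 + (-168)²*(-2 + 3*I) = 3972 + 28224*(-2 + 3*I) = 3972 + (-56448 + 84672*I) = -52476 + 84672*I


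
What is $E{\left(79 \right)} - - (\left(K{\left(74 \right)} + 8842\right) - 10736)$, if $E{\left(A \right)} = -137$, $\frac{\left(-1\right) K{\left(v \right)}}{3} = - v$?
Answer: $-1809$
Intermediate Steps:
$K{\left(v \right)} = 3 v$ ($K{\left(v \right)} = - 3 \left(- v\right) = 3 v$)
$E{\left(79 \right)} - - (\left(K{\left(74 \right)} + 8842\right) - 10736) = -137 - - (\left(3 \cdot 74 + 8842\right) - 10736) = -137 - - (\left(222 + 8842\right) - 10736) = -137 - - (9064 - 10736) = -137 - \left(-1\right) \left(-1672\right) = -137 - 1672 = -1809$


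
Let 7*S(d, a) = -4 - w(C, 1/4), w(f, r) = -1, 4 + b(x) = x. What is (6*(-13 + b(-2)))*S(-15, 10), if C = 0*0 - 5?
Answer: 342/7 ≈ 48.857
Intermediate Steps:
b(x) = -4 + x
C = -5 (C = 0 - 5 = -5)
S(d, a) = -3/7 (S(d, a) = (-4 - 1*(-1))/7 = (-4 + 1)/7 = (⅐)*(-3) = -3/7)
(6*(-13 + b(-2)))*S(-15, 10) = (6*(-13 + (-4 - 2)))*(-3/7) = (6*(-13 - 6))*(-3/7) = (6*(-19))*(-3/7) = -114*(-3/7) = 342/7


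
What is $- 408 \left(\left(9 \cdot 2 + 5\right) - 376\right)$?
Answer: $144024$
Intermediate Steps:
$- 408 \left(\left(9 \cdot 2 + 5\right) - 376\right) = - 408 \left(\left(18 + 5\right) - 376\right) = - 408 \left(23 - 376\right) = \left(-408\right) \left(-353\right) = 144024$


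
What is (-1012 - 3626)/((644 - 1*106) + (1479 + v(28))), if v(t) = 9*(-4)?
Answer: -4638/1981 ≈ -2.3412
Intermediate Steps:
v(t) = -36
(-1012 - 3626)/((644 - 1*106) + (1479 + v(28))) = (-1012 - 3626)/((644 - 1*106) + (1479 - 36)) = -4638/((644 - 106) + 1443) = -4638/(538 + 1443) = -4638/1981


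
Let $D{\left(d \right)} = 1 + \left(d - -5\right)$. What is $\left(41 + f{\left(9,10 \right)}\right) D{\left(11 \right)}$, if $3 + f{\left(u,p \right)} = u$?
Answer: $799$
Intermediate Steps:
$f{\left(u,p \right)} = -3 + u$
$D{\left(d \right)} = 6 + d$ ($D{\left(d \right)} = 1 + \left(d + 5\right) = 1 + \left(5 + d\right) = 6 + d$)
$\left(41 + f{\left(9,10 \right)}\right) D{\left(11 \right)} = \left(41 + \left(-3 + 9\right)\right) \left(6 + 11\right) = \left(41 + 6\right) 17 = 47 \cdot 17 = 799$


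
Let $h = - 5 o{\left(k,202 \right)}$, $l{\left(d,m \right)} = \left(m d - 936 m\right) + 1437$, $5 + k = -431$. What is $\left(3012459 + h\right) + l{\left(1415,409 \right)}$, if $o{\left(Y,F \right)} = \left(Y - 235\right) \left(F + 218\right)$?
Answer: $4618907$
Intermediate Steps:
$k = -436$ ($k = -5 - 431 = -436$)
$o{\left(Y,F \right)} = \left(-235 + Y\right) \left(218 + F\right)$
$l{\left(d,m \right)} = 1437 - 936 m + d m$ ($l{\left(d,m \right)} = \left(d m - 936 m\right) + 1437 = \left(- 936 m + d m\right) + 1437 = 1437 - 936 m + d m$)
$h = 1409100$ ($h = - 5 \left(-51230 - 47470 + 218 \left(-436\right) + 202 \left(-436\right)\right) = - 5 \left(-51230 - 47470 - 95048 - 88072\right) = \left(-5\right) \left(-281820\right) = 1409100$)
$\left(3012459 + h\right) + l{\left(1415,409 \right)} = \left(3012459 + 1409100\right) + \left(1437 - 382824 + 1415 \cdot 409\right) = 4421559 + \left(1437 - 382824 + 578735\right) = 4421559 + 197348 = 4618907$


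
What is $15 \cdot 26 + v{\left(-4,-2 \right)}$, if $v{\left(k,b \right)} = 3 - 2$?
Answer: $391$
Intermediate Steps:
$v{\left(k,b \right)} = 1$ ($v{\left(k,b \right)} = 3 - 2 = 1$)
$15 \cdot 26 + v{\left(-4,-2 \right)} = 15 \cdot 26 + 1 = 390 + 1 = 391$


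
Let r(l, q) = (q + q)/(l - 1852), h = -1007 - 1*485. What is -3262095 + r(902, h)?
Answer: -1549493633/475 ≈ -3.2621e+6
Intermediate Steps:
h = -1492 (h = -1007 - 485 = -1492)
r(l, q) = 2*q/(-1852 + l) (r(l, q) = (2*q)/(-1852 + l) = 2*q/(-1852 + l))
-3262095 + r(902, h) = -3262095 + 2*(-1492)/(-1852 + 902) = -3262095 + 2*(-1492)/(-950) = -3262095 + 2*(-1492)*(-1/950) = -3262095 + 1492/475 = -1549493633/475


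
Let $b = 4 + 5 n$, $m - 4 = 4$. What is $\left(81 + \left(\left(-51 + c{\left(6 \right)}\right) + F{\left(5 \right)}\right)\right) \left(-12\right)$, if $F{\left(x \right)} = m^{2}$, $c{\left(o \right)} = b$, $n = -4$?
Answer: $-936$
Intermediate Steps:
$m = 8$ ($m = 4 + 4 = 8$)
$b = -16$ ($b = 4 + 5 \left(-4\right) = 4 - 20 = -16$)
$c{\left(o \right)} = -16$
$F{\left(x \right)} = 64$ ($F{\left(x \right)} = 8^{2} = 64$)
$\left(81 + \left(\left(-51 + c{\left(6 \right)}\right) + F{\left(5 \right)}\right)\right) \left(-12\right) = \left(81 + \left(\left(-51 - 16\right) + 64\right)\right) \left(-12\right) = \left(81 + \left(-67 + 64\right)\right) \left(-12\right) = \left(81 - 3\right) \left(-12\right) = 78 \left(-12\right) = -936$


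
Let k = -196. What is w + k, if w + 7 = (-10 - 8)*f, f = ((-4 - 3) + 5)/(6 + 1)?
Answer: -1385/7 ≈ -197.86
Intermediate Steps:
f = -2/7 (f = (-7 + 5)/7 = -2*⅐ = -2/7 ≈ -0.28571)
w = -13/7 (w = -7 + (-10 - 8)*(-2/7) = -7 - 18*(-2/7) = -7 + 36/7 = -13/7 ≈ -1.8571)
w + k = -13/7 - 196 = -1385/7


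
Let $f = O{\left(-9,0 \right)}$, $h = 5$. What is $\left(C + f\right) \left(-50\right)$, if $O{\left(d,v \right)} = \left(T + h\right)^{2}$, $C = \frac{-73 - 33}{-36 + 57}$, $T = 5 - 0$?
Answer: $- \frac{99700}{21} \approx -4747.6$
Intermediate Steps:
$T = 5$ ($T = 5 + 0 = 5$)
$C = - \frac{106}{21} \approx -5.0476$
$O{\left(d,v \right)} = 100$ ($O{\left(d,v \right)} = \left(5 + 5\right)^{2} = 10^{2} = 100$)
$f = 100$
$\left(C + f\right) \left(-50\right) = \left(- \frac{106}{21} + 100\right) \left(-50\right) = \frac{1994}{21} \left(-50\right) = - \frac{99700}{21}$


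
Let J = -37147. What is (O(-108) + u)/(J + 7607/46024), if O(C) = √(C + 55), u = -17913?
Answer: 824427912/1709645921 - 46024*I*√53/1709645921 ≈ 0.48222 - 0.00019598*I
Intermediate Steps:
O(C) = √(55 + C)
(O(-108) + u)/(J + 7607/46024) = (√(55 - 108) - 17913)/(-37147 + 7607/46024) = (√(-53) - 17913)/(-37147 + 7607*(1/46024)) = (I*√53 - 17913)/(-37147 + 7607/46024) = (-17913 + I*√53)/(-1709645921/46024) = (-17913 + I*√53)*(-46024/1709645921) = 824427912/1709645921 - 46024*I*√53/1709645921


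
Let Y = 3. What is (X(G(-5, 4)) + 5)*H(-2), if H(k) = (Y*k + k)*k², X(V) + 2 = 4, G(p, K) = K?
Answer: -224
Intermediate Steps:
X(V) = 2 (X(V) = -2 + 4 = 2)
H(k) = 4*k³ (H(k) = (3*k + k)*k² = (4*k)*k² = 4*k³)
(X(G(-5, 4)) + 5)*H(-2) = (2 + 5)*(4*(-2)³) = 7*(4*(-8)) = 7*(-32) = -224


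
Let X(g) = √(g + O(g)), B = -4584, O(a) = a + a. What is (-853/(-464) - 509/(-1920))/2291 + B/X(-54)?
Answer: 117121/127562880 + 764*I*√2/3 ≈ 0.00091814 + 360.15*I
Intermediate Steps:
O(a) = 2*a
X(g) = √3*√g (X(g) = √(g + 2*g) = √(3*g) = √3*√g)
(-853/(-464) - 509/(-1920))/2291 + B/X(-54) = (-853/(-464) - 509/(-1920))/2291 - 4584*(-I*√2/18) = (-853*(-1/464) - 509*(-1/1920))*(1/2291) - 4584*(-I*√2/18) = (853/464 + 509/1920)*(1/2291) - 4584*(-I*√2/18) = (117121/55680)*(1/2291) - (-764)*I*√2/3 = 117121/127562880 + 764*I*√2/3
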